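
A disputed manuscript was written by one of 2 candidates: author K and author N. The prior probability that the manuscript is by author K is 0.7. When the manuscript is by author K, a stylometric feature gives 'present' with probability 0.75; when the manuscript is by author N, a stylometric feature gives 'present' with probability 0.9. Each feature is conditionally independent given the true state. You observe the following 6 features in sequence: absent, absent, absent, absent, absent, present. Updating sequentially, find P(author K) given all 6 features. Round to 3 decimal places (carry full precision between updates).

After 'absent': P(author K) = 0.25·0.7000 / (0.25·0.7000 + 0.1·0.3000) ≈ 0.8537
After 'absent': P(author K) = 0.25·0.8537 / (0.25·0.8537 + 0.1·0.1463) ≈ 0.9358
After 'absent': P(author K) = 0.25·0.9358 / (0.25·0.9358 + 0.1·0.0642) ≈ 0.9733
After 'absent': P(author K) = 0.25·0.9733 / (0.25·0.9733 + 0.1·0.0267) ≈ 0.9891
After 'absent': P(author K) = 0.25·0.9891 / (0.25·0.9891 + 0.1·0.0109) ≈ 0.9956
After 'present': P(author K) = 0.75·0.9956 / (0.75·0.9956 + 0.9·0.0044) ≈ 0.9948

0.995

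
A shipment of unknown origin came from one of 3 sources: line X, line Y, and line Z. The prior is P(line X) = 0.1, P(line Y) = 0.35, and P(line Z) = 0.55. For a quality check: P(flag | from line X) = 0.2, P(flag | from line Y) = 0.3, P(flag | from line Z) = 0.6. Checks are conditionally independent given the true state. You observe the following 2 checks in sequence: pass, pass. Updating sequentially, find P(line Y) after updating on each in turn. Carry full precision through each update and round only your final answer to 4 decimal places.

0.5301

Each posterior becomes the prior for the next update.
After 'pass': normaliser = 0.8·0.1000 + 0.7·0.3500 + 0.4·0.5500; P(line X) ≈ 0.1468, P(line Y) ≈ 0.4495, P(line Z) ≈ 0.4037
After 'pass': normaliser = 0.8·0.1468 + 0.7·0.4495 + 0.4·0.4037; P(line X) ≈ 0.1978, P(line Y) ≈ 0.5301, P(line Z) ≈ 0.2720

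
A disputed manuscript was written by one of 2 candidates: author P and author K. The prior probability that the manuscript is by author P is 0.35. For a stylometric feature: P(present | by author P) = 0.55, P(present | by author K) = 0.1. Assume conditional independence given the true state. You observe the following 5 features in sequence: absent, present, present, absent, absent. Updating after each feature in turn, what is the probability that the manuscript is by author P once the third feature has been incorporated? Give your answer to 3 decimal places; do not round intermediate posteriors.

0.891

Each posterior becomes the prior for the next update.
After 'absent': P(author P) = 0.45·0.3500 / (0.45·0.3500 + 0.9·0.6500) ≈ 0.2121
After 'present': P(author P) = 0.55·0.2121 / (0.55·0.2121 + 0.1·0.7879) ≈ 0.5969
After 'present': P(author P) = 0.55·0.5969 / (0.55·0.5969 + 0.1·0.4031) ≈ 0.8906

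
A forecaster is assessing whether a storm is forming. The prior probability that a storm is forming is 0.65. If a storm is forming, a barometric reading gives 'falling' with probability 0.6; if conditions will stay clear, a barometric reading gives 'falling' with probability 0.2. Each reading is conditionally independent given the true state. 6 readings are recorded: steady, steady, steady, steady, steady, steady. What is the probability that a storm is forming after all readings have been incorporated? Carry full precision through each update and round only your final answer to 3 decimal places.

Apply Bayes' rule sequentially, carrying P(storm) forward.
After 'steady': P(storm) = 0.4·0.6500 / (0.4·0.6500 + 0.8·0.3500) ≈ 0.4815
After 'steady': P(storm) = 0.4·0.4815 / (0.4·0.4815 + 0.8·0.5185) ≈ 0.3171
After 'steady': P(storm) = 0.4·0.3171 / (0.4·0.3171 + 0.8·0.6829) ≈ 0.1884
After 'steady': P(storm) = 0.4·0.1884 / (0.4·0.1884 + 0.8·0.8116) ≈ 0.1040
After 'steady': P(storm) = 0.4·0.1040 / (0.4·0.1040 + 0.8·0.8960) ≈ 0.0549
After 'steady': P(storm) = 0.4·0.0549 / (0.4·0.0549 + 0.8·0.9451) ≈ 0.0282

0.028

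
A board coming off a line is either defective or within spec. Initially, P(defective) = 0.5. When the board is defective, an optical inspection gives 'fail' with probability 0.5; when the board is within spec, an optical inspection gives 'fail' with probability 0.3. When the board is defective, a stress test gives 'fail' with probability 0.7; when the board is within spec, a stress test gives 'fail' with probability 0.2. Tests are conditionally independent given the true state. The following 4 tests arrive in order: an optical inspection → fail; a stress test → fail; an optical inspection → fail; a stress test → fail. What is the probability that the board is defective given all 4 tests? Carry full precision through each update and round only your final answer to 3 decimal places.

0.971

Apply Bayes' rule sequentially, carrying P(defective) forward.
After an optical inspection='fail': P(defective) = 0.5·0.5000 / (0.5·0.5000 + 0.3·0.5000) ≈ 0.6250
After a stress test='fail': P(defective) = 0.7·0.6250 / (0.7·0.6250 + 0.2·0.3750) ≈ 0.8537
After an optical inspection='fail': P(defective) = 0.5·0.8537 / (0.5·0.8537 + 0.3·0.1463) ≈ 0.9067
After a stress test='fail': P(defective) = 0.7·0.9067 / (0.7·0.9067 + 0.2·0.0933) ≈ 0.9715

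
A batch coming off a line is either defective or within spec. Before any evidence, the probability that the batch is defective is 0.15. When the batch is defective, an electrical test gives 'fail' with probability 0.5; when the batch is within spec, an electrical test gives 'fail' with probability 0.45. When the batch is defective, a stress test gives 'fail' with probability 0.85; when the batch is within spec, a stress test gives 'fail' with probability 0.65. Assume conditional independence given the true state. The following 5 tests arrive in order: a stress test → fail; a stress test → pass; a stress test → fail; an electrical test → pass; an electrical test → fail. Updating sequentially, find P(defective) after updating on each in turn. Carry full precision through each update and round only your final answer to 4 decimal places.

After a stress test='fail': P(defective) = 0.85·0.1500 / (0.85·0.1500 + 0.65·0.8500) ≈ 0.1875
After a stress test='pass': P(defective) = 0.15·0.1875 / (0.15·0.1875 + 0.35·0.8125) ≈ 0.0900
After a stress test='fail': P(defective) = 0.85·0.0900 / (0.85·0.0900 + 0.65·0.9100) ≈ 0.1145
After an electrical test='pass': P(defective) = 0.5·0.1145 / (0.5·0.1145 + 0.55·0.8855) ≈ 0.1052
After an electrical test='fail': P(defective) = 0.5·0.1052 / (0.5·0.1052 + 0.45·0.8948) ≈ 0.1155

0.1155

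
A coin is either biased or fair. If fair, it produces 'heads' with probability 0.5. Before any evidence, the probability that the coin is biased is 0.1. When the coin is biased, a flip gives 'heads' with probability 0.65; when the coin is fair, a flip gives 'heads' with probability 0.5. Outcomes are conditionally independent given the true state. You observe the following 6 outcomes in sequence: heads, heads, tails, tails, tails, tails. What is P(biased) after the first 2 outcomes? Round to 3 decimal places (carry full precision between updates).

Apply Bayes' rule sequentially, carrying P(biased) forward.
After 'heads': P(biased) = 0.65·0.1000 / (0.65·0.1000 + 0.5·0.9000) ≈ 0.1262
After 'heads': P(biased) = 0.65·0.1262 / (0.65·0.1262 + 0.5·0.8738) ≈ 0.1581

0.158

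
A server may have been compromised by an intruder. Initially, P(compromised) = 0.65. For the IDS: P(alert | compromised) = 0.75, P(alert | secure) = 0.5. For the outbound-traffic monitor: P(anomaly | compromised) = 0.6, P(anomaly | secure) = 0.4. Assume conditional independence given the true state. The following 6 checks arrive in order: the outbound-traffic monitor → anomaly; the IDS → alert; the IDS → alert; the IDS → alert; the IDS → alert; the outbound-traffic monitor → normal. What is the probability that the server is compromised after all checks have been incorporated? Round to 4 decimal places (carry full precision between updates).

After the outbound-traffic monitor='anomaly': P(compromised) = 0.6·0.6500 / (0.6·0.6500 + 0.4·0.3500) ≈ 0.7358
After the IDS='alert': P(compromised) = 0.75·0.7358 / (0.75·0.7358 + 0.5·0.2642) ≈ 0.8069
After the IDS='alert': P(compromised) = 0.75·0.8069 / (0.75·0.8069 + 0.5·0.1931) ≈ 0.8624
After the IDS='alert': P(compromised) = 0.75·0.8624 / (0.75·0.8624 + 0.5·0.1376) ≈ 0.9039
After the IDS='alert': P(compromised) = 0.75·0.9039 / (0.75·0.9039 + 0.5·0.0961) ≈ 0.9338
After the outbound-traffic monitor='normal': P(compromised) = 0.4·0.9338 / (0.4·0.9338 + 0.6·0.0662) ≈ 0.9039

0.9039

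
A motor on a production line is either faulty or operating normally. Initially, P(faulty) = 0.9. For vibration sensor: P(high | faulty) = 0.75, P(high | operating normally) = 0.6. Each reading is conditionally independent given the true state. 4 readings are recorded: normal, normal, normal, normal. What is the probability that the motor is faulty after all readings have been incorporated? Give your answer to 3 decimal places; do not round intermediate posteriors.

After 'normal': P(faulty) = 0.25·0.9000 / (0.25·0.9000 + 0.4·0.1000) ≈ 0.8491
After 'normal': P(faulty) = 0.25·0.8491 / (0.25·0.8491 + 0.4·0.1509) ≈ 0.7785
After 'normal': P(faulty) = 0.25·0.7785 / (0.25·0.7785 + 0.4·0.2215) ≈ 0.6872
After 'normal': P(faulty) = 0.25·0.6872 / (0.25·0.6872 + 0.4·0.3128) ≈ 0.5786

0.579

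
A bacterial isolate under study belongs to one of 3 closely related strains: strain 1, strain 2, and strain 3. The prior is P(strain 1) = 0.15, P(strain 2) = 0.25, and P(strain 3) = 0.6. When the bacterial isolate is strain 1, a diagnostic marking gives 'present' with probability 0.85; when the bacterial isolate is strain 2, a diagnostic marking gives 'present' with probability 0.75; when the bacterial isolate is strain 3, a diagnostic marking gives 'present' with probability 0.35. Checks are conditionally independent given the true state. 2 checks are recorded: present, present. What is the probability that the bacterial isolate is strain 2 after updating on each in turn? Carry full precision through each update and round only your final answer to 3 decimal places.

Apply Bayes' rule sequentially, carrying P(strain 2) forward.
After 'present': normaliser = 0.85·0.1500 + 0.75·0.2500 + 0.35·0.6000; P(strain 1) ≈ 0.2429, P(strain 2) ≈ 0.3571, P(strain 3) ≈ 0.4000
After 'present': normaliser = 0.85·0.2429 + 0.75·0.3571 + 0.35·0.4000; P(strain 1) ≈ 0.3360, P(strain 2) ≈ 0.4360, P(strain 3) ≈ 0.2279

0.436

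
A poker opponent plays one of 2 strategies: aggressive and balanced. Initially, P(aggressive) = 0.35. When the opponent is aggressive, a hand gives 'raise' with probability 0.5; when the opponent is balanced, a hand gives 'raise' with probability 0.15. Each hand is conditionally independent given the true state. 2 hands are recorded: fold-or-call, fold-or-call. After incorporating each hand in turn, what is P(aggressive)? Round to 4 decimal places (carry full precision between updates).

Apply Bayes' rule sequentially, carrying P(aggressive) forward.
After 'fold-or-call': P(aggressive) = 0.5·0.3500 / (0.5·0.3500 + 0.85·0.6500) ≈ 0.2405
After 'fold-or-call': P(aggressive) = 0.5·0.2405 / (0.5·0.2405 + 0.85·0.7595) ≈ 0.1571

0.1571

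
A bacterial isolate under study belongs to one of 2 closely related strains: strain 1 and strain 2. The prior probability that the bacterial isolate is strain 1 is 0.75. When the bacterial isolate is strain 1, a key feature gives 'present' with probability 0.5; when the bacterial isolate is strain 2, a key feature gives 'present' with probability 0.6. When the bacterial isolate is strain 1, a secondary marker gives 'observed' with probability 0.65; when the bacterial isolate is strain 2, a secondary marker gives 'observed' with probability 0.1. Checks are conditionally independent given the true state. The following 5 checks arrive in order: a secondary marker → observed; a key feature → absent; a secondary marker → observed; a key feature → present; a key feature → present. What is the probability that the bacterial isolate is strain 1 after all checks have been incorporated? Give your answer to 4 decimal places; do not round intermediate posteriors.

Each posterior becomes the prior for the next update.
After a secondary marker='observed': P(strain 1) = 0.65·0.7500 / (0.65·0.7500 + 0.1·0.2500) ≈ 0.9512
After a key feature='absent': P(strain 1) = 0.5·0.9512 / (0.5·0.9512 + 0.4·0.0488) ≈ 0.9606
After a secondary marker='observed': P(strain 1) = 0.65·0.9606 / (0.65·0.9606 + 0.1·0.0394) ≈ 0.9937
After a key feature='present': P(strain 1) = 0.5·0.9937 / (0.5·0.9937 + 0.6·0.0063) ≈ 0.9925
After a key feature='present': P(strain 1) = 0.5·0.9925 / (0.5·0.9925 + 0.6·0.0075) ≈ 0.9910

0.9910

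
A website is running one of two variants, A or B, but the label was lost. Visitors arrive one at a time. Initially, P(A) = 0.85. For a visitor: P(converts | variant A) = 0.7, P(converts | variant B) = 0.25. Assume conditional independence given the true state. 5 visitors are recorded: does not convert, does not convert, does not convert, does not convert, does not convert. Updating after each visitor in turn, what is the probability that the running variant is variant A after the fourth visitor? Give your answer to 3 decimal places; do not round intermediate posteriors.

After 'does not convert': P(A) = 0.3·0.8500 / (0.3·0.8500 + 0.75·0.1500) ≈ 0.6939
After 'does not convert': P(A) = 0.3·0.6939 / (0.3·0.6939 + 0.75·0.3061) ≈ 0.4755
After 'does not convert': P(A) = 0.3·0.4755 / (0.3·0.4755 + 0.75·0.5245) ≈ 0.2661
After 'does not convert': P(A) = 0.3·0.2661 / (0.3·0.2661 + 0.75·0.7339) ≈ 0.1267

0.127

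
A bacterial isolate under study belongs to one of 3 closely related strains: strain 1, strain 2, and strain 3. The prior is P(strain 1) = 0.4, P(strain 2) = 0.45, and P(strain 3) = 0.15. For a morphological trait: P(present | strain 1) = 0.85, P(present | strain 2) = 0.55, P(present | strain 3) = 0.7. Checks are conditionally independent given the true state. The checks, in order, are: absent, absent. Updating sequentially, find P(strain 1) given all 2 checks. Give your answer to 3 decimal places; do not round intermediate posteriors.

0.079

Apply Bayes' rule sequentially, carrying P(strain 1) forward.
After 'absent': normaliser = 0.15·0.4000 + 0.45·0.4500 + 0.3·0.1500; P(strain 1) ≈ 0.1951, P(strain 2) ≈ 0.6585, P(strain 3) ≈ 0.1463
After 'absent': normaliser = 0.15·0.1951 + 0.45·0.6585 + 0.3·0.1463; P(strain 1) ≈ 0.0792, P(strain 2) ≈ 0.8020, P(strain 3) ≈ 0.1188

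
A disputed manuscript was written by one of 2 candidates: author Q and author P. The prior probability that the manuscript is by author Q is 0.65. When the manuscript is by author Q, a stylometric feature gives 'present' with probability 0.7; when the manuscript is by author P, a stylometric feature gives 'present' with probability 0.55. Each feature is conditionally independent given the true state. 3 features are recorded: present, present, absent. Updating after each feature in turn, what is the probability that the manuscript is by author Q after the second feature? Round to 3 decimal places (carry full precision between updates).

0.751

After 'present': P(author Q) = 0.7·0.6500 / (0.7·0.6500 + 0.55·0.3500) ≈ 0.7027
After 'present': P(author Q) = 0.7·0.7027 / (0.7·0.7027 + 0.55·0.2973) ≈ 0.7505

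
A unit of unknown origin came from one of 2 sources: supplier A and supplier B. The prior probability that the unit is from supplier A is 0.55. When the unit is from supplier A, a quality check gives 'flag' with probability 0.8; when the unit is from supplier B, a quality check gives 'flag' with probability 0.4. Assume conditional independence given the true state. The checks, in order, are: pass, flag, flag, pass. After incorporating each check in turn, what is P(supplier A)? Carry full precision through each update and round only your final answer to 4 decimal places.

0.3520

Apply Bayes' rule sequentially, carrying P(supplier A) forward.
After 'pass': P(supplier A) = 0.2·0.5500 / (0.2·0.5500 + 0.6·0.4500) ≈ 0.2895
After 'flag': P(supplier A) = 0.8·0.2895 / (0.8·0.2895 + 0.4·0.7105) ≈ 0.4490
After 'flag': P(supplier A) = 0.8·0.4490 / (0.8·0.4490 + 0.4·0.5510) ≈ 0.6197
After 'pass': P(supplier A) = 0.2·0.6197 / (0.2·0.6197 + 0.6·0.3803) ≈ 0.3520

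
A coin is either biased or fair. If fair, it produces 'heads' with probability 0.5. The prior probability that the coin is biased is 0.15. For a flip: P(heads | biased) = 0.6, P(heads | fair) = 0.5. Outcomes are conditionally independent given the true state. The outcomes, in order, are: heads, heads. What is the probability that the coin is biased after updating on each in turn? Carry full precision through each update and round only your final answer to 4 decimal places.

After 'heads': P(biased) = 0.6·0.1500 / (0.6·0.1500 + 0.5·0.8500) ≈ 0.1748
After 'heads': P(biased) = 0.6·0.1748 / (0.6·0.1748 + 0.5·0.8252) ≈ 0.2026

0.2026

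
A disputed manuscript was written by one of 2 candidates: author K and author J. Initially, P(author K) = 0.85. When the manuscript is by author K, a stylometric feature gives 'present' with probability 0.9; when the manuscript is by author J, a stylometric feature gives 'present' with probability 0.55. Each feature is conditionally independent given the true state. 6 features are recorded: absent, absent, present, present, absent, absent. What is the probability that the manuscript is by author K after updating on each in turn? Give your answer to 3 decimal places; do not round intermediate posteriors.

After 'absent': P(author K) = 0.1·0.8500 / (0.1·0.8500 + 0.45·0.1500) ≈ 0.5574
After 'absent': P(author K) = 0.1·0.5574 / (0.1·0.5574 + 0.45·0.4426) ≈ 0.2186
After 'present': P(author K) = 0.9·0.2186 / (0.9·0.2186 + 0.55·0.7814) ≈ 0.3141
After 'present': P(author K) = 0.9·0.3141 / (0.9·0.3141 + 0.55·0.6859) ≈ 0.4283
After 'absent': P(author K) = 0.1·0.4283 / (0.1·0.4283 + 0.45·0.5717) ≈ 0.1427
After 'absent': P(author K) = 0.1·0.1427 / (0.1·0.1427 + 0.45·0.8573) ≈ 0.0357

0.036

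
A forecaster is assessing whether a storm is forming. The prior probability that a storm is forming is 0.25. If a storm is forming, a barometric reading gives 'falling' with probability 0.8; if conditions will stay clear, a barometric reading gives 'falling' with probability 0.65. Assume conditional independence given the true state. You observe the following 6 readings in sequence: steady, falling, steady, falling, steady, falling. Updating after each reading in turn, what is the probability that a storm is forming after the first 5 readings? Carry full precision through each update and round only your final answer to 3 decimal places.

0.086

After 'steady': P(storm) = 0.2·0.2500 / (0.2·0.2500 + 0.35·0.7500) ≈ 0.1600
After 'falling': P(storm) = 0.8·0.1600 / (0.8·0.1600 + 0.65·0.8400) ≈ 0.1899
After 'steady': P(storm) = 0.2·0.1899 / (0.2·0.1899 + 0.35·0.8101) ≈ 0.1181
After 'falling': P(storm) = 0.8·0.1181 / (0.8·0.1181 + 0.65·0.8819) ≈ 0.1415
After 'steady': P(storm) = 0.2·0.1415 / (0.2·0.1415 + 0.35·0.8585) ≈ 0.0861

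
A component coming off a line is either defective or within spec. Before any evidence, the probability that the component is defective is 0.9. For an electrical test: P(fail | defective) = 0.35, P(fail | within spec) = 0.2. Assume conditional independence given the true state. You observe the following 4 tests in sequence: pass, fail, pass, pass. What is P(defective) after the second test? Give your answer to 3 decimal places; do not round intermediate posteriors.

0.928

After 'pass': P(defective) = 0.65·0.9000 / (0.65·0.9000 + 0.8·0.1000) ≈ 0.8797
After 'fail': P(defective) = 0.35·0.8797 / (0.35·0.8797 + 0.2·0.1203) ≈ 0.9275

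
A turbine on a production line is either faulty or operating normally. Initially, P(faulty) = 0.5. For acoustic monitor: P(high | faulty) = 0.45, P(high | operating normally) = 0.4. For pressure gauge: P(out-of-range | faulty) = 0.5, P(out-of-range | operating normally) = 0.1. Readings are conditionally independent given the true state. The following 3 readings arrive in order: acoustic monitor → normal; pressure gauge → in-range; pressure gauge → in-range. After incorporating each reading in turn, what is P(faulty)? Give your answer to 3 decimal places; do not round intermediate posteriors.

After acoustic monitor='normal': P(faulty) = 0.55·0.5000 / (0.55·0.5000 + 0.6·0.5000) ≈ 0.4783
After pressure gauge='in-range': P(faulty) = 0.5·0.4783 / (0.5·0.4783 + 0.9·0.5217) ≈ 0.3374
After pressure gauge='in-range': P(faulty) = 0.5·0.3374 / (0.5·0.3374 + 0.9·0.6626) ≈ 0.2205

0.221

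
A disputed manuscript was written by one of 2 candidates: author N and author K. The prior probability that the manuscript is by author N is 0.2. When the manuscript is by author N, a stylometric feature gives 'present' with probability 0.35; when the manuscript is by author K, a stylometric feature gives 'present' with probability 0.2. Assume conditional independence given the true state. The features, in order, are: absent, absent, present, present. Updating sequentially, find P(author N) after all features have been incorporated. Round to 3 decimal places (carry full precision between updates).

0.336

After 'absent': P(author N) = 0.65·0.2000 / (0.65·0.2000 + 0.8·0.8000) ≈ 0.1688
After 'absent': P(author N) = 0.65·0.1688 / (0.65·0.1688 + 0.8·0.8312) ≈ 0.1417
After 'present': P(author N) = 0.35·0.1417 / (0.35·0.1417 + 0.2·0.8583) ≈ 0.2241
After 'present': P(author N) = 0.35·0.2241 / (0.35·0.2241 + 0.2·0.7759) ≈ 0.3357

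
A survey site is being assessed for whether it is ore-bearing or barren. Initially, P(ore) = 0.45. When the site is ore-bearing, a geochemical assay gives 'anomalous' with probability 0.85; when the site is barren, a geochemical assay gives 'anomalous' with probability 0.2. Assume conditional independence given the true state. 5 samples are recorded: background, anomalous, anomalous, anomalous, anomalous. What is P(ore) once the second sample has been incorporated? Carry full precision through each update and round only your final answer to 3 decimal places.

After 'background': P(ore) = 0.15·0.4500 / (0.15·0.4500 + 0.8·0.5500) ≈ 0.1330
After 'anomalous': P(ore) = 0.85·0.1330 / (0.85·0.1330 + 0.2·0.8670) ≈ 0.3947

0.395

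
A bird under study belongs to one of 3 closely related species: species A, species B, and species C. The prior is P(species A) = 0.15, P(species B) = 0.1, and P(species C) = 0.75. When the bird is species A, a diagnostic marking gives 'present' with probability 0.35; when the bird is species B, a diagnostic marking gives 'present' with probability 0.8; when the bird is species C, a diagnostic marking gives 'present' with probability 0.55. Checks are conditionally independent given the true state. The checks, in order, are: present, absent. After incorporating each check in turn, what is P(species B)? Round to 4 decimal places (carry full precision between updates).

After 'present': normaliser = 0.35·0.1500 + 0.8·0.1000 + 0.55·0.7500; P(species A) ≈ 0.0963, P(species B) ≈ 0.1468, P(species C) ≈ 0.7569
After 'absent': normaliser = 0.65·0.0963 + 0.2·0.1468 + 0.45·0.7569; P(species A) ≈ 0.1448, P(species B) ≈ 0.0679, P(species C) ≈ 0.7874

0.0679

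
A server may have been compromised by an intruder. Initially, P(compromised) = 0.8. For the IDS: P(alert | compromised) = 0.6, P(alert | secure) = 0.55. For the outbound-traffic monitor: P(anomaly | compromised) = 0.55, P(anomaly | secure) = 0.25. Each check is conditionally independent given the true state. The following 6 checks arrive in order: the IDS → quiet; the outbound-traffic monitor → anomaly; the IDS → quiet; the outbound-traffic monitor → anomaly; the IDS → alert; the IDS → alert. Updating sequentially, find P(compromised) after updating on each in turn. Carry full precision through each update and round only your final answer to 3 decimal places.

After the IDS='quiet': P(compromised) = 0.4·0.8000 / (0.4·0.8000 + 0.45·0.2000) ≈ 0.7805
After the outbound-traffic monitor='anomaly': P(compromised) = 0.55·0.7805 / (0.55·0.7805 + 0.25·0.2195) ≈ 0.8866
After the IDS='quiet': P(compromised) = 0.4·0.8866 / (0.4·0.8866 + 0.45·0.1134) ≈ 0.8743
After the outbound-traffic monitor='anomaly': P(compromised) = 0.55·0.8743 / (0.55·0.8743 + 0.25·0.1257) ≈ 0.9386
After the IDS='alert': P(compromised) = 0.6·0.9386 / (0.6·0.9386 + 0.55·0.0614) ≈ 0.9435
After the IDS='alert': P(compromised) = 0.6·0.9435 / (0.6·0.9435 + 0.55·0.0565) ≈ 0.9479

0.948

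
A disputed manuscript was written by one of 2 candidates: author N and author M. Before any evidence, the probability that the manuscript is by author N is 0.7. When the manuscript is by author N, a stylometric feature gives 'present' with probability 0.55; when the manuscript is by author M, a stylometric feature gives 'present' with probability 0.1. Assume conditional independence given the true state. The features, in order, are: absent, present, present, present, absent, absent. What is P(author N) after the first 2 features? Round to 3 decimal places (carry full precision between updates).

0.865

After 'absent': P(author N) = 0.45·0.7000 / (0.45·0.7000 + 0.9·0.3000) ≈ 0.5385
After 'present': P(author N) = 0.55·0.5385 / (0.55·0.5385 + 0.1·0.4615) ≈ 0.8652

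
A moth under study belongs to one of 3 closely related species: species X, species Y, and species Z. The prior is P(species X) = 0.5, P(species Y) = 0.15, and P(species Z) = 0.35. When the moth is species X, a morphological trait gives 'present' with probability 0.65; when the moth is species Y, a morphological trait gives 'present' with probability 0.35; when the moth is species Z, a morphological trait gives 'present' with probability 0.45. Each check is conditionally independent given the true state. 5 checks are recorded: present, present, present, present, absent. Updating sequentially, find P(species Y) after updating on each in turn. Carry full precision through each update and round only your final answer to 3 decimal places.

0.036

After 'present': normaliser = 0.65·0.5000 + 0.35·0.1500 + 0.45·0.3500; P(species X) ≈ 0.6075, P(species Y) ≈ 0.0981, P(species Z) ≈ 0.2944
After 'present': normaliser = 0.65·0.6075 + 0.35·0.0981 + 0.45·0.2944; P(species X) ≈ 0.7030, P(species Y) ≈ 0.0611, P(species Z) ≈ 0.2359
After 'present': normaliser = 0.65·0.7030 + 0.35·0.0611 + 0.45·0.2359; P(species X) ≈ 0.7818, P(species Y) ≈ 0.0366, P(species Z) ≈ 0.1816
After 'present': normaliser = 0.65·0.7818 + 0.35·0.0366 + 0.45·0.1816; P(species X) ≈ 0.8432, P(species Y) ≈ 0.0213, P(species Z) ≈ 0.1356
After 'absent': normaliser = 0.35·0.8432 + 0.65·0.0213 + 0.55·0.1356; P(species X) ≈ 0.7695, P(species Y) ≈ 0.0360, P(species Z) ≈ 0.1944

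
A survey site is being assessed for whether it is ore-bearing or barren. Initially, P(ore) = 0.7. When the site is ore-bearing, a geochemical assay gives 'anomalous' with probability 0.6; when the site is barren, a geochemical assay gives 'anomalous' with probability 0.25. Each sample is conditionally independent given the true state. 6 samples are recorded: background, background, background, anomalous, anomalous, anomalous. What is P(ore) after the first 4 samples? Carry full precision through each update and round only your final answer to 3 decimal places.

After 'background': P(ore) = 0.4·0.7000 / (0.4·0.7000 + 0.75·0.3000) ≈ 0.5545
After 'background': P(ore) = 0.4·0.5545 / (0.4·0.5545 + 0.75·0.4455) ≈ 0.3989
After 'background': P(ore) = 0.4·0.3989 / (0.4·0.3989 + 0.75·0.6011) ≈ 0.2614
After 'anomalous': P(ore) = 0.6·0.2614 / (0.6·0.2614 + 0.25·0.7386) ≈ 0.4593

0.459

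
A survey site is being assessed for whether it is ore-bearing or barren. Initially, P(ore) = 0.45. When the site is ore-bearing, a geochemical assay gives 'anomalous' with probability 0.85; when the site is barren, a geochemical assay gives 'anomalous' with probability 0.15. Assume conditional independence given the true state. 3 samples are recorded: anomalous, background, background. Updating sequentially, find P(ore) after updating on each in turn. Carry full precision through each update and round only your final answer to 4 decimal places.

0.1262

After 'anomalous': P(ore) = 0.85·0.4500 / (0.85·0.4500 + 0.15·0.5500) ≈ 0.8226
After 'background': P(ore) = 0.15·0.8226 / (0.15·0.8226 + 0.85·0.1774) ≈ 0.4500
After 'background': P(ore) = 0.15·0.4500 / (0.15·0.4500 + 0.85·0.5500) ≈ 0.1262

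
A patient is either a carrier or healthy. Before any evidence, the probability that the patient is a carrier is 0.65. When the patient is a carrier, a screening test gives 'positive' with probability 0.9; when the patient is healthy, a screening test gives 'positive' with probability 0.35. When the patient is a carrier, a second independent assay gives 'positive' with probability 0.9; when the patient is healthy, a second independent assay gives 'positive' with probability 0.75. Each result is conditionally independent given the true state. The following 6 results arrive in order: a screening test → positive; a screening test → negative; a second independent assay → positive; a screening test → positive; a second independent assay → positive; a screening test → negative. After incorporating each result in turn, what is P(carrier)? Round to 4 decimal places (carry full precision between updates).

After a screening test='positive': P(carrier) = 0.9·0.6500 / (0.9·0.6500 + 0.35·0.3500) ≈ 0.8269
After a screening test='negative': P(carrier) = 0.1·0.8269 / (0.1·0.8269 + 0.65·0.1731) ≈ 0.4235
After a second independent assay='positive': P(carrier) = 0.9·0.4235 / (0.9·0.4235 + 0.75·0.5765) ≈ 0.4685
After a screening test='positive': P(carrier) = 0.9·0.4685 / (0.9·0.4685 + 0.35·0.5315) ≈ 0.6939
After a second independent assay='positive': P(carrier) = 0.9·0.6939 / (0.9·0.6939 + 0.75·0.3061) ≈ 0.7312
After a screening test='negative': P(carrier) = 0.1·0.7312 / (0.1·0.7312 + 0.65·0.2688) ≈ 0.2950

0.2950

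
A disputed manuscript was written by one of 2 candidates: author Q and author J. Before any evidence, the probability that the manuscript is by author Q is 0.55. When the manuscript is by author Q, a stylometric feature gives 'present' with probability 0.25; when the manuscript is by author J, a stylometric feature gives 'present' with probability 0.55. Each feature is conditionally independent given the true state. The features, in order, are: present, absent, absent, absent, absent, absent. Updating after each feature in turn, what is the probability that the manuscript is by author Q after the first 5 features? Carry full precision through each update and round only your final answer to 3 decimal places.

0.811

After 'present': P(author Q) = 0.25·0.5500 / (0.25·0.5500 + 0.55·0.4500) ≈ 0.3571
After 'absent': P(author Q) = 0.75·0.3571 / (0.75·0.3571 + 0.45·0.6429) ≈ 0.4808
After 'absent': P(author Q) = 0.75·0.4808 / (0.75·0.4808 + 0.45·0.5192) ≈ 0.6068
After 'absent': P(author Q) = 0.75·0.6068 / (0.75·0.6068 + 0.45·0.3932) ≈ 0.7200
After 'absent': P(author Q) = 0.75·0.7200 / (0.75·0.7200 + 0.45·0.2800) ≈ 0.8108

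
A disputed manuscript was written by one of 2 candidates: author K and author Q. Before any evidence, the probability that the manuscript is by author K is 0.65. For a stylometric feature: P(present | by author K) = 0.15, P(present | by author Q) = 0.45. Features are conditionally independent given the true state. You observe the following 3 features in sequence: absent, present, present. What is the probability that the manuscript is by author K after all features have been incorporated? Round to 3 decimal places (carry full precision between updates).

0.242

After 'absent': P(author K) = 0.85·0.6500 / (0.85·0.6500 + 0.55·0.3500) ≈ 0.7416
After 'present': P(author K) = 0.15·0.7416 / (0.15·0.7416 + 0.45·0.2584) ≈ 0.4889
After 'present': P(author K) = 0.15·0.4889 / (0.15·0.4889 + 0.45·0.5111) ≈ 0.2418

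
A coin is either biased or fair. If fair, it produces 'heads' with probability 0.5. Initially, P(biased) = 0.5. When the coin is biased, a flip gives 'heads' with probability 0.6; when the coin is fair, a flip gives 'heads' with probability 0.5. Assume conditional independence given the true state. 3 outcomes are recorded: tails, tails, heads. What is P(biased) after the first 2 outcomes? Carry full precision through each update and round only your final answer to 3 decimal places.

0.390

After 'tails': P(biased) = 0.4·0.5000 / (0.4·0.5000 + 0.5·0.5000) ≈ 0.4444
After 'tails': P(biased) = 0.4·0.4444 / (0.4·0.4444 + 0.5·0.5556) ≈ 0.3902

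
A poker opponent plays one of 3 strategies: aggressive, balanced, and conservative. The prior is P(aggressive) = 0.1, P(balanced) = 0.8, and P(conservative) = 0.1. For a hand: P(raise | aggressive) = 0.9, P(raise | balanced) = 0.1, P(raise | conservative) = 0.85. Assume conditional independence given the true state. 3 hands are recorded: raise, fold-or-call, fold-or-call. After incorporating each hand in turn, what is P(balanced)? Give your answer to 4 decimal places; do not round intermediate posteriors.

After 'raise': normaliser = 0.9·0.1000 + 0.1·0.8000 + 0.85·0.1000; P(aggressive) ≈ 0.3529, P(balanced) ≈ 0.3137, P(conservative) ≈ 0.3333
After 'fold-or-call': normaliser = 0.1·0.3529 + 0.9·0.3137 + 0.15·0.3333; P(aggressive) ≈ 0.0960, P(balanced) ≈ 0.7680, P(conservative) ≈ 0.1360
After 'fold-or-call': normaliser = 0.1·0.0960 + 0.9·0.7680 + 0.15·0.1360; P(aggressive) ≈ 0.0133, P(balanced) ≈ 0.9584, P(conservative) ≈ 0.0283

0.9584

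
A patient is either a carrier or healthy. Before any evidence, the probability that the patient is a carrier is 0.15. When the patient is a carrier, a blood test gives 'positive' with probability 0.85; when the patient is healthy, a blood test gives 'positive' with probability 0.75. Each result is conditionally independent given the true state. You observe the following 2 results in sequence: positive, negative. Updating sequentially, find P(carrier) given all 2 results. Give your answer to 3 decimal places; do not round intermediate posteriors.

0.107

Each posterior becomes the prior for the next update.
After 'positive': P(carrier) = 0.85·0.1500 / (0.85·0.1500 + 0.75·0.8500) ≈ 0.1667
After 'negative': P(carrier) = 0.15·0.1667 / (0.15·0.1667 + 0.25·0.8333) ≈ 0.1071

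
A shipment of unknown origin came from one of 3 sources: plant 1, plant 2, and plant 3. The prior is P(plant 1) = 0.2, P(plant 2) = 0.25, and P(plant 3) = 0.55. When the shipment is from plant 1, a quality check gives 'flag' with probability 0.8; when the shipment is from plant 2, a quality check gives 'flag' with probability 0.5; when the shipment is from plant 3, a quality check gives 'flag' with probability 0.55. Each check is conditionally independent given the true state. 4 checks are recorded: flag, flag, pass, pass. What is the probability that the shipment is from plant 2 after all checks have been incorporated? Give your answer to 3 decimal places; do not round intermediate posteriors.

0.287

Apply Bayes' rule sequentially, carrying P(plant 2) forward.
After 'flag': normaliser = 0.8·0.2000 + 0.5·0.2500 + 0.55·0.5500; P(plant 1) ≈ 0.2723, P(plant 2) ≈ 0.2128, P(plant 3) ≈ 0.5149
After 'flag': normaliser = 0.8·0.2723 + 0.5·0.2128 + 0.55·0.5149; P(plant 1) ≈ 0.3587, P(plant 2) ≈ 0.1751, P(plant 3) ≈ 0.4662
After 'pass': normaliser = 0.2·0.3587 + 0.5·0.1751 + 0.45·0.4662; P(plant 1) ≈ 0.1944, P(plant 2) ≈ 0.2372, P(plant 3) ≈ 0.5684
After 'pass': normaliser = 0.2·0.1944 + 0.5·0.2372 + 0.45·0.5684; P(plant 1) ≈ 0.0941, P(plant 2) ≈ 0.2870, P(plant 3) ≈ 0.6189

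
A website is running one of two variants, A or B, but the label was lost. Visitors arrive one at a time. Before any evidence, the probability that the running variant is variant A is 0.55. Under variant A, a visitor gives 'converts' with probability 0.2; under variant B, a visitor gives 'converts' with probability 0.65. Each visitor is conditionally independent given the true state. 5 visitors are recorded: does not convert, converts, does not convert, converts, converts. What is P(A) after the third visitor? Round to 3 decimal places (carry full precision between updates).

0.663

After 'does not convert': P(A) = 0.8·0.5500 / (0.8·0.5500 + 0.35·0.4500) ≈ 0.7364
After 'converts': P(A) = 0.2·0.7364 / (0.2·0.7364 + 0.65·0.2636) ≈ 0.4622
After 'does not convert': P(A) = 0.8·0.4622 / (0.8·0.4622 + 0.35·0.5378) ≈ 0.6627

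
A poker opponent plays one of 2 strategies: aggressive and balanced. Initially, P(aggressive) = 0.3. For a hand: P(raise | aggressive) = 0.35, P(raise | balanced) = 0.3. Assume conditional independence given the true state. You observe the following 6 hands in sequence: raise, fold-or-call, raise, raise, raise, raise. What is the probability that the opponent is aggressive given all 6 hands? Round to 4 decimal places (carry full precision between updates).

0.4624

After 'raise': P(aggressive) = 0.35·0.3000 / (0.35·0.3000 + 0.3·0.7000) ≈ 0.3333
After 'fold-or-call': P(aggressive) = 0.65·0.3333 / (0.65·0.3333 + 0.7·0.6667) ≈ 0.3171
After 'raise': P(aggressive) = 0.35·0.3171 / (0.35·0.3171 + 0.3·0.6829) ≈ 0.3514
After 'raise': P(aggressive) = 0.35·0.3514 / (0.35·0.3514 + 0.3·0.6486) ≈ 0.3872
After 'raise': P(aggressive) = 0.35·0.3872 / (0.35·0.3872 + 0.3·0.6128) ≈ 0.4244
After 'raise': P(aggressive) = 0.35·0.4244 / (0.35·0.4244 + 0.3·0.5756) ≈ 0.4624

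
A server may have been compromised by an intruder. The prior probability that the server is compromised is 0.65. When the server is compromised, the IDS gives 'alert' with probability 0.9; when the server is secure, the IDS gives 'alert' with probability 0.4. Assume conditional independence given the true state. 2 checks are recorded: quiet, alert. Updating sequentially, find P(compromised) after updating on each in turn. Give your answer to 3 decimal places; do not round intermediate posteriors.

0.411

After 'quiet': P(compromised) = 0.1·0.6500 / (0.1·0.6500 + 0.6·0.3500) ≈ 0.2364
After 'alert': P(compromised) = 0.9·0.2364 / (0.9·0.2364 + 0.4·0.7636) ≈ 0.4105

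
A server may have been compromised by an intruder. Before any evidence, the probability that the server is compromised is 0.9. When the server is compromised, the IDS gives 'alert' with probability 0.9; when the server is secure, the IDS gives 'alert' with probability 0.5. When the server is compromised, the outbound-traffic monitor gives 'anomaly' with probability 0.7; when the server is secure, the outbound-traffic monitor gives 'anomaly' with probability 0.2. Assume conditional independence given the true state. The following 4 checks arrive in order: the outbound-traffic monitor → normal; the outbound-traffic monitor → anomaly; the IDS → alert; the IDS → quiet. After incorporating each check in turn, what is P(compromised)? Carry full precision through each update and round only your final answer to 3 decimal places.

Apply Bayes' rule sequentially, carrying P(compromised) forward.
After the outbound-traffic monitor='normal': P(compromised) = 0.3·0.9000 / (0.3·0.9000 + 0.8·0.1000) ≈ 0.7714
After the outbound-traffic monitor='anomaly': P(compromised) = 0.7·0.7714 / (0.7·0.7714 + 0.2·0.2286) ≈ 0.9220
After the IDS='alert': P(compromised) = 0.9·0.9220 / (0.9·0.9220 + 0.5·0.0780) ≈ 0.9551
After the IDS='quiet': P(compromised) = 0.1·0.9551 / (0.1·0.9551 + 0.5·0.0449) ≈ 0.8096

0.810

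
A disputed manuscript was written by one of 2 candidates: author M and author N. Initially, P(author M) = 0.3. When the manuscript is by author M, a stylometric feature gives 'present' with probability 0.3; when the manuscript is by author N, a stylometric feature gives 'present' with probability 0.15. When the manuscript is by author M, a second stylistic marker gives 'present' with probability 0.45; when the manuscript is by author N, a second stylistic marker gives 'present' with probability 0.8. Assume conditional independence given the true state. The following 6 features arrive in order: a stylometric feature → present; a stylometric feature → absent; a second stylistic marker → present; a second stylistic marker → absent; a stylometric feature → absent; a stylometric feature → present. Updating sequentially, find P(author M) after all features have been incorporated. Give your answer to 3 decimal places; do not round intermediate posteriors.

0.643

After a stylometric feature='present': P(author M) = 0.3·0.3000 / (0.3·0.3000 + 0.15·0.7000) ≈ 0.4615
After a stylometric feature='absent': P(author M) = 0.7·0.4615 / (0.7·0.4615 + 0.85·0.5385) ≈ 0.4138
After a second stylistic marker='present': P(author M) = 0.45·0.4138 / (0.45·0.4138 + 0.8·0.5862) ≈ 0.2842
After a second stylistic marker='absent': P(author M) = 0.55·0.2842 / (0.55·0.2842 + 0.2·0.7158) ≈ 0.5220
After a stylometric feature='absent': P(author M) = 0.7·0.5220 / (0.7·0.5220 + 0.85·0.4780) ≈ 0.4735
After a stylometric feature='present': P(author M) = 0.3·0.4735 / (0.3·0.4735 + 0.15·0.5265) ≈ 0.6427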